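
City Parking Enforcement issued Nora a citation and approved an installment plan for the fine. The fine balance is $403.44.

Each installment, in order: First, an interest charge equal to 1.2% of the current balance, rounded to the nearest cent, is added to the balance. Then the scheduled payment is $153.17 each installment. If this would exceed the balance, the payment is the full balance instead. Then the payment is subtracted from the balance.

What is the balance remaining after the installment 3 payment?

$0.00

Installment 1: $403.44 +$4.84 interest = $408.28; pay $153.17 → $255.11
Installment 2: $255.11 +$3.06 interest = $258.17; pay $153.17 → $105.00
Installment 3: $105.00 +$1.26 interest = $106.26; pay $106.26 → $0.00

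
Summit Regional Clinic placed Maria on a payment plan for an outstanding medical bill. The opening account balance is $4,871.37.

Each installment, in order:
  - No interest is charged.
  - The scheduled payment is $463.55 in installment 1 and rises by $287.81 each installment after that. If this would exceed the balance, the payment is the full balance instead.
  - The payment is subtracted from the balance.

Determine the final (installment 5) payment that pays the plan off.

# | Opening | Payment | End bal
1 | $4,871.37 | $463.55 | $4,407.82
2 | $4,407.82 | $751.36 | $3,656.46
3 | $3,656.46 | $1,039.17 | $2,617.29
4 | $2,617.29 | $1,326.98 | $1,290.31
5 | $1,290.31 | $1,290.31 | $0.00

$1,290.31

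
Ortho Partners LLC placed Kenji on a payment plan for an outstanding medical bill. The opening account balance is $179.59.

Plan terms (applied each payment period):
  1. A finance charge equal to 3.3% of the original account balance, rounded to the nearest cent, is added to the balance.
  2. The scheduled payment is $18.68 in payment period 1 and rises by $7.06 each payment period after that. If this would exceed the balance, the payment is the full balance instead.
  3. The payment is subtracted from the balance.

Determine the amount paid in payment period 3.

# | Opening | Interest | Payment | End bal
1 | $179.59 | $5.93 | $18.68 | $166.84
2 | $166.84 | $5.93 | $25.74 | $147.03
3 | $147.03 | $5.93 | $32.80 | $120.16

$32.80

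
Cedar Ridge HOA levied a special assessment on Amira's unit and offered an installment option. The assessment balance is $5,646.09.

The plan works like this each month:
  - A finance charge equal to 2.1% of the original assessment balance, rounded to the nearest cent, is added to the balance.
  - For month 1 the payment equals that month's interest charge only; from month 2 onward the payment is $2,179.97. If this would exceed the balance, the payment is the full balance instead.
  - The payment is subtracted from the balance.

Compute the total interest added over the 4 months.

Month 1: $5,646.09 +$118.57 interest = $5,764.66; pay $118.57 → $5,646.09
Month 2: $5,646.09 +$118.57 interest = $5,764.66; pay $2,179.97 → $3,584.69
Month 3: $3,584.69 +$118.57 interest = $3,703.26; pay $2,179.97 → $1,523.29
Month 4: $1,523.29 +$118.57 interest = $1,641.86; pay $1,641.86 → $0.00
Total interest: $118.57 + $118.57 + $118.57 + $118.57 = $474.28

$474.28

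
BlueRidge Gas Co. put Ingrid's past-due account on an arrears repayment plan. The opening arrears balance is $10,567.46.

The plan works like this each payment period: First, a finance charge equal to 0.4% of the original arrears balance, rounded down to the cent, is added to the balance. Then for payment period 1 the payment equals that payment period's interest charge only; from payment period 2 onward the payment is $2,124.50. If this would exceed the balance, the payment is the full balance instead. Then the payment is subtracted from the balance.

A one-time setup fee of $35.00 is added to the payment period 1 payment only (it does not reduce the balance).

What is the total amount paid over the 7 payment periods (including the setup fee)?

# | Opening | Interest | Payment | Fee | End bal
1 | $10,567.46 | $42.26 | $42.26 | $35.00 | $10,567.46
2 | $10,567.46 | $42.26 | $2,124.50 | — | $8,485.22
3 | $8,485.22 | $42.26 | $2,124.50 | — | $6,402.98
4 | $6,402.98 | $42.26 | $2,124.50 | — | $4,320.74
5 | $4,320.74 | $42.26 | $2,124.50 | — | $2,238.50
6 | $2,238.50 | $42.26 | $2,124.50 | — | $156.26
7 | $156.26 | $42.26 | $198.52 | — | $0.00
Total paid: $10,898.28

$10,898.28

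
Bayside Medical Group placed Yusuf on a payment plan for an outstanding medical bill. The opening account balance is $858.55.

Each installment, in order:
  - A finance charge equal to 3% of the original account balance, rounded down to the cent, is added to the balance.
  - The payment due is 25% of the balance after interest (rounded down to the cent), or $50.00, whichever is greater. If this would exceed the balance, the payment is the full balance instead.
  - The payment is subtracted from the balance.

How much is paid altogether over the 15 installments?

$1,244.80

# | Opening | Interest | Payment | End bal
1 | $858.55 | $25.75 | $221.07 | $663.23
2 | $663.23 | $25.75 | $172.24 | $516.74
3 | $516.74 | $25.75 | $135.62 | $406.87
4 | $406.87 | $25.75 | $108.15 | $324.47
5 | $324.47 | $25.75 | $87.55 | $262.67
6 | $262.67 | $25.75 | $72.10 | $216.32
7 | $216.32 | $25.75 | $60.51 | $181.56
8 | $181.56 | $25.75 | $51.82 | $155.49
9 | $155.49 | $25.75 | $50.00 | $131.24
10 | $131.24 | $25.75 | $50.00 | $106.99
11 | $106.99 | $25.75 | $50.00 | $82.74
12 | $82.74 | $25.75 | $50.00 | $58.49
13 | $58.49 | $25.75 | $50.00 | $34.24
14 | $34.24 | $25.75 | $50.00 | $9.99
15 | $9.99 | $25.75 | $35.74 | $0.00
Total paid: $1,244.80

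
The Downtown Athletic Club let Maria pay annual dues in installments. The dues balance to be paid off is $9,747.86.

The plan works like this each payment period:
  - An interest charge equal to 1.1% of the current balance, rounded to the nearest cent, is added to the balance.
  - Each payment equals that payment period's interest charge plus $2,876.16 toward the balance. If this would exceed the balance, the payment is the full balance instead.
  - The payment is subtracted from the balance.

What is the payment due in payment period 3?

$2,920.11

# | Opening | Interest | Payment | End bal
1 | $9,747.86 | $107.23 | $2,983.39 | $6,871.70
2 | $6,871.70 | $75.59 | $2,951.75 | $3,995.54
3 | $3,995.54 | $43.95 | $2,920.11 | $1,119.38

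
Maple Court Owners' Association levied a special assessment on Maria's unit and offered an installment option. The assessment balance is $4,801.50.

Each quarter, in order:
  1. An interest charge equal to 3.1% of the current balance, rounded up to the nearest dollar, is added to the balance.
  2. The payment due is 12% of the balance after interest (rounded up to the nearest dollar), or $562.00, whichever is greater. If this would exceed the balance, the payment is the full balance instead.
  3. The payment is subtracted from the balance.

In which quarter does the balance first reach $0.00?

Quarter 1: opening $4,801.50; interest $149.00 → $4,950.50; payment $595.00; balance $4,355.50
Quarter 2: opening $4,355.50; interest $136.00 → $4,491.50; payment $562.00; balance $3,929.50
Quarter 3: opening $3,929.50; interest $122.00 → $4,051.50; payment $562.00; balance $3,489.50
Quarter 4: opening $3,489.50; interest $109.00 → $3,598.50; payment $562.00; balance $3,036.50
Quarter 5: opening $3,036.50; interest $95.00 → $3,131.50; payment $562.00; balance $2,569.50
Quarter 6: opening $2,569.50; interest $80.00 → $2,649.50; payment $562.00; balance $2,087.50
Quarter 7: opening $2,087.50; interest $65.00 → $2,152.50; payment $562.00; balance $1,590.50
Quarter 8: opening $1,590.50; interest $50.00 → $1,640.50; payment $562.00; balance $1,078.50
Quarter 9: opening $1,078.50; interest $34.00 → $1,112.50; payment $562.00; balance $550.50
Quarter 10: opening $550.50; interest $18.00 → $568.50; payment $562.00; balance $6.50
Quarter 11: opening $6.50; interest $1.00 → $7.50; payment $7.50; balance $0.00
Balance reaches $0.00 in quarter 11.

11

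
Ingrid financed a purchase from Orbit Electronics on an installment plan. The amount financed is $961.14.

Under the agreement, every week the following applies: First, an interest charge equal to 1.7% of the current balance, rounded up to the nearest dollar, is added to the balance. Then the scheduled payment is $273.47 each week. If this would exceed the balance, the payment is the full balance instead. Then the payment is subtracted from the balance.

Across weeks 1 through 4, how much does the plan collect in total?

Week 1: $961.14 +$17.00 interest = $978.14; pay $273.47 → $704.67
Week 2: $704.67 +$12.00 interest = $716.67; pay $273.47 → $443.20
Week 3: $443.20 +$8.00 interest = $451.20; pay $273.47 → $177.73
Week 4: $177.73 +$4.00 interest = $181.73; pay $181.73 → $0.00
Total paid: $1,002.14

$1,002.14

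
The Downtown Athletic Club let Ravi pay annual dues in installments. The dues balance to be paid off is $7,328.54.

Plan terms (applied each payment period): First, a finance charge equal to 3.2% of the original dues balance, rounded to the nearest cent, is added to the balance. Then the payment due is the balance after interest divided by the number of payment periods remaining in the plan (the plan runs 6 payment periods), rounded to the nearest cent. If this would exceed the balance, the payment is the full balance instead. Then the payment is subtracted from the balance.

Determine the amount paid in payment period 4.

Payment period 1: opening $7,328.54; interest $234.51 → $7,563.05; payment $1,260.51; balance $6,302.54
Payment period 2: opening $6,302.54; interest $234.51 → $6,537.05; payment $1,307.41; balance $5,229.64
Payment period 3: opening $5,229.64; interest $234.51 → $5,464.15; payment $1,366.04; balance $4,098.11
Payment period 4: opening $4,098.11; interest $234.51 → $4,332.62; payment $1,444.21; balance $2,888.41

$1,444.21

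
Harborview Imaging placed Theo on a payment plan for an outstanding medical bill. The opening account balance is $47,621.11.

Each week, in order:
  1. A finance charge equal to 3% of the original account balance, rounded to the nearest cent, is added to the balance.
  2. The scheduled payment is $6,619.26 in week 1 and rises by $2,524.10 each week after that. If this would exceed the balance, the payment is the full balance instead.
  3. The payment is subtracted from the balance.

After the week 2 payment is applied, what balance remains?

# | Opening | Interest | Payment | End bal
1 | $47,621.11 | $1,428.63 | $6,619.26 | $42,430.48
2 | $42,430.48 | $1,428.63 | $9,143.36 | $34,715.75

$34,715.75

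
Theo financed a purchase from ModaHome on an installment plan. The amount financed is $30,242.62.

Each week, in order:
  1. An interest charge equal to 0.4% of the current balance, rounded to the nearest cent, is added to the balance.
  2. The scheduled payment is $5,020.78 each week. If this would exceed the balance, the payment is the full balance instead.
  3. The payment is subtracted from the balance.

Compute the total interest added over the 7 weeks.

$432.45

Week 1: $30,242.62 +$120.97 interest = $30,363.59; pay $5,020.78 → $25,342.81
Week 2: $25,342.81 +$101.37 interest = $25,444.18; pay $5,020.78 → $20,423.40
Week 3: $20,423.40 +$81.69 interest = $20,505.09; pay $5,020.78 → $15,484.31
Week 4: $15,484.31 +$61.94 interest = $15,546.25; pay $5,020.78 → $10,525.47
Week 5: $10,525.47 +$42.10 interest = $10,567.57; pay $5,020.78 → $5,546.79
Week 6: $5,546.79 +$22.19 interest = $5,568.98; pay $5,020.78 → $548.20
Week 7: $548.20 +$2.19 interest = $550.39; pay $550.39 → $0.00
Total interest: $120.97 + $101.37 + $81.69 + $61.94 + $42.10 + $22.19 + $2.19 = $432.45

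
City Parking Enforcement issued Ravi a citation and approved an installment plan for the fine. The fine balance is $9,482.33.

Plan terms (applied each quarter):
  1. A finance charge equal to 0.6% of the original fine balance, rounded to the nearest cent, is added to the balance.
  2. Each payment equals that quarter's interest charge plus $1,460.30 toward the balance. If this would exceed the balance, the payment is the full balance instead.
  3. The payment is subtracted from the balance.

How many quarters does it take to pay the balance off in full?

Quarter 1: opening $9,482.33; interest $56.89 → $9,539.22; payment $1,517.19; balance $8,022.03
Quarter 2: opening $8,022.03; interest $56.89 → $8,078.92; payment $1,517.19; balance $6,561.73
Quarter 3: opening $6,561.73; interest $56.89 → $6,618.62; payment $1,517.19; balance $5,101.43
Quarter 4: opening $5,101.43; interest $56.89 → $5,158.32; payment $1,517.19; balance $3,641.13
Quarter 5: opening $3,641.13; interest $56.89 → $3,698.02; payment $1,517.19; balance $2,180.83
Quarter 6: opening $2,180.83; interest $56.89 → $2,237.72; payment $1,517.19; balance $720.53
Quarter 7: opening $720.53; interest $56.89 → $777.42; payment $777.42; balance $0.00
Balance reaches $0.00 in quarter 7.

7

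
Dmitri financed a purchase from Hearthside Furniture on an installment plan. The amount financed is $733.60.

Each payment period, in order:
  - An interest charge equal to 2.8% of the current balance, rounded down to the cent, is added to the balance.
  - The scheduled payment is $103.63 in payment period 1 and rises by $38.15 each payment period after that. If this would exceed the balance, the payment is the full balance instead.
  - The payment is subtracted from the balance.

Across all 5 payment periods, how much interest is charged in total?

Payment period 1: $733.60 +$20.54 interest = $754.14; pay $103.63 → $650.51
Payment period 2: $650.51 +$18.21 interest = $668.72; pay $141.78 → $526.94
Payment period 3: $526.94 +$14.75 interest = $541.69; pay $179.93 → $361.76
Payment period 4: $361.76 +$10.12 interest = $371.88; pay $218.08 → $153.80
Payment period 5: $153.80 +$4.30 interest = $158.10; pay $158.10 → $0.00
Total interest: $20.54 + $18.21 + $14.75 + $10.12 + $4.30 = $67.92

$67.92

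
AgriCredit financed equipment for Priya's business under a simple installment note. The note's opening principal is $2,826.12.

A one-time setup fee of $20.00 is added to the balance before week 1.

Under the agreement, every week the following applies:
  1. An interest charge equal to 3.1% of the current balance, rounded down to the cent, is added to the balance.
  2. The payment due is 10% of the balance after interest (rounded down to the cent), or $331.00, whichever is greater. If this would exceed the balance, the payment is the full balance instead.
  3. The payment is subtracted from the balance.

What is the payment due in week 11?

$51.66

Week 1: opening $2,846.12; interest $88.22 → $2,934.34; payment $331.00; balance $2,603.34
Week 2: opening $2,603.34; interest $80.70 → $2,684.04; payment $331.00; balance $2,353.04
Week 3: opening $2,353.04; interest $72.94 → $2,425.98; payment $331.00; balance $2,094.98
Week 4: opening $2,094.98; interest $64.94 → $2,159.92; payment $331.00; balance $1,828.92
Week 5: opening $1,828.92; interest $56.69 → $1,885.61; payment $331.00; balance $1,554.61
Week 6: opening $1,554.61; interest $48.19 → $1,602.80; payment $331.00; balance $1,271.80
Week 7: opening $1,271.80; interest $39.42 → $1,311.22; payment $331.00; balance $980.22
Week 8: opening $980.22; interest $30.38 → $1,010.60; payment $331.00; balance $679.60
Week 9: opening $679.60; interest $21.06 → $700.66; payment $331.00; balance $369.66
Week 10: opening $369.66; interest $11.45 → $381.11; payment $331.00; balance $50.11
Week 11: opening $50.11; interest $1.55 → $51.66; payment $51.66; balance $0.00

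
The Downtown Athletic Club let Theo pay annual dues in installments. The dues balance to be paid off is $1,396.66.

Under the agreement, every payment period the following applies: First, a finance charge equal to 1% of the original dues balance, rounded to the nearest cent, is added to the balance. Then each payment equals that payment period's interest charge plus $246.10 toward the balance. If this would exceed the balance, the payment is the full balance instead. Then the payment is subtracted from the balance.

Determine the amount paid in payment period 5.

# | Opening | Interest | Payment | End bal
1 | $1,396.66 | $13.97 | $260.07 | $1,150.56
2 | $1,150.56 | $13.97 | $260.07 | $904.46
3 | $904.46 | $13.97 | $260.07 | $658.36
4 | $658.36 | $13.97 | $260.07 | $412.26
5 | $412.26 | $13.97 | $260.07 | $166.16

$260.07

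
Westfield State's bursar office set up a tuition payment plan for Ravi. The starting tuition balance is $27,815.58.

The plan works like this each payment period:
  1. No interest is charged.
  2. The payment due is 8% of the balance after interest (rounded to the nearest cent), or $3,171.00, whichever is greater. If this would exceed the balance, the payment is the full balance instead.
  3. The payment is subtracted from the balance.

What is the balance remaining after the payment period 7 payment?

Payment period 1: opening $27,815.58; payment $3,171.00; balance $24,644.58
Payment period 2: opening $24,644.58; payment $3,171.00; balance $21,473.58
Payment period 3: opening $21,473.58; payment $3,171.00; balance $18,302.58
Payment period 4: opening $18,302.58; payment $3,171.00; balance $15,131.58
Payment period 5: opening $15,131.58; payment $3,171.00; balance $11,960.58
Payment period 6: opening $11,960.58; payment $3,171.00; balance $8,789.58
Payment period 7: opening $8,789.58; payment $3,171.00; balance $5,618.58

$5,618.58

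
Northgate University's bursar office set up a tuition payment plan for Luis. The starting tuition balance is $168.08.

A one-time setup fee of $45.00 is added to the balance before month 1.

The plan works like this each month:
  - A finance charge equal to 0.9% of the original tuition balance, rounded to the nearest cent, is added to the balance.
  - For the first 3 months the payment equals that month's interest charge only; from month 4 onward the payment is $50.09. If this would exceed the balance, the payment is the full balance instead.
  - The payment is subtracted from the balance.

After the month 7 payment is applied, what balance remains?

Month 1: opening $213.08; interest $1.51 → $214.59; payment $1.51; balance $213.08
Month 2: opening $213.08; interest $1.51 → $214.59; payment $1.51; balance $213.08
Month 3: opening $213.08; interest $1.51 → $214.59; payment $1.51; balance $213.08
Month 4: opening $213.08; interest $1.51 → $214.59; payment $50.09; balance $164.50
Month 5: opening $164.50; interest $1.51 → $166.01; payment $50.09; balance $115.92
Month 6: opening $115.92; interest $1.51 → $117.43; payment $50.09; balance $67.34
Month 7: opening $67.34; interest $1.51 → $68.85; payment $50.09; balance $18.76

$18.76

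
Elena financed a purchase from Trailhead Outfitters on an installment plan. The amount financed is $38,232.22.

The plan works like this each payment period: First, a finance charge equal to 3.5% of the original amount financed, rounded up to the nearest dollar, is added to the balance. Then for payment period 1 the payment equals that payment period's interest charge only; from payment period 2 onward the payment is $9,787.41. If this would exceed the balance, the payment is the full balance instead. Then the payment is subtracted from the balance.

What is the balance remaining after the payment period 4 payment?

# | Opening | Interest | Payment | End bal
1 | $38,232.22 | $1,339.00 | $1,339.00 | $38,232.22
2 | $38,232.22 | $1,339.00 | $9,787.41 | $29,783.81
3 | $29,783.81 | $1,339.00 | $9,787.41 | $21,335.40
4 | $21,335.40 | $1,339.00 | $9,787.41 | $12,886.99

$12,886.99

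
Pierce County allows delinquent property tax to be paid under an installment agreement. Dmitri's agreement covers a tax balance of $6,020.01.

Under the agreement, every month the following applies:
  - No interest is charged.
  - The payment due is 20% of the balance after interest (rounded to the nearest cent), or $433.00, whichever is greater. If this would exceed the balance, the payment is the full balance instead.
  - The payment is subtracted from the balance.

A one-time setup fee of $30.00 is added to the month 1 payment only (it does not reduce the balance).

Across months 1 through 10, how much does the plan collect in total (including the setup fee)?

$6,050.01

# | Opening | Payment | Fee | End bal
1 | $6,020.01 | $1,204.00 | $30.00 | $4,816.01
2 | $4,816.01 | $963.20 | — | $3,852.81
3 | $3,852.81 | $770.56 | — | $3,082.25
4 | $3,082.25 | $616.45 | — | $2,465.80
5 | $2,465.80 | $493.16 | — | $1,972.64
6 | $1,972.64 | $433.00 | — | $1,539.64
7 | $1,539.64 | $433.00 | — | $1,106.64
8 | $1,106.64 | $433.00 | — | $673.64
9 | $673.64 | $433.00 | — | $240.64
10 | $240.64 | $240.64 | — | $0.00
Total paid: $6,050.01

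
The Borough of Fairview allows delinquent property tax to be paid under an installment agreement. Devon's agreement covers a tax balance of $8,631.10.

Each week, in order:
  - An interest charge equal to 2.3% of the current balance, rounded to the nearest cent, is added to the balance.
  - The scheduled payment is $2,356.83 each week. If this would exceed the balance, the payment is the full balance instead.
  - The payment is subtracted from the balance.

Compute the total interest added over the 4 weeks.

$491.62

Week 1: $8,631.10 +$198.52 interest = $8,829.62; pay $2,356.83 → $6,472.79
Week 2: $6,472.79 +$148.87 interest = $6,621.66; pay $2,356.83 → $4,264.83
Week 3: $4,264.83 +$98.09 interest = $4,362.92; pay $2,356.83 → $2,006.09
Week 4: $2,006.09 +$46.14 interest = $2,052.23; pay $2,052.23 → $0.00
Total interest: $198.52 + $148.87 + $98.09 + $46.14 = $491.62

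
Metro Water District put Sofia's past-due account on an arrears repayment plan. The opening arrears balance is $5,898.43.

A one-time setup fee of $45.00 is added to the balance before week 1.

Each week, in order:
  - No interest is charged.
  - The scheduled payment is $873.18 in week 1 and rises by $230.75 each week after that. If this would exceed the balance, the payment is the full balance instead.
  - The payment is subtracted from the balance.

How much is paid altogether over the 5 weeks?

Week 1: $5,943.43 − $873.18 → $5,070.25
Week 2: $5,070.25 − $1,103.93 → $3,966.32
Week 3: $3,966.32 − $1,334.68 → $2,631.64
Week 4: $2,631.64 − $1,565.43 → $1,066.21
Week 5: $1,066.21 − $1,066.21 → $0.00
Total paid: $5,943.43

$5,943.43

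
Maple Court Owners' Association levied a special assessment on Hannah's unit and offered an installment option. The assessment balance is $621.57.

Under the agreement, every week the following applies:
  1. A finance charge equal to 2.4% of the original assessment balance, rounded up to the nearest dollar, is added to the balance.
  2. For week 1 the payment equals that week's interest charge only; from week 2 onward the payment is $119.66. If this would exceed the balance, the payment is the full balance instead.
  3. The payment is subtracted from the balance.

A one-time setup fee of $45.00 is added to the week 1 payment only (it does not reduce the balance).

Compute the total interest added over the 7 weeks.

Week 1: opening $621.57; interest $15.00 → $636.57; payment $15.00 (+ $45.00 fee); balance $621.57
Week 2: opening $621.57; interest $15.00 → $636.57; payment $119.66; balance $516.91
Week 3: opening $516.91; interest $15.00 → $531.91; payment $119.66; balance $412.25
Week 4: opening $412.25; interest $15.00 → $427.25; payment $119.66; balance $307.59
Week 5: opening $307.59; interest $15.00 → $322.59; payment $119.66; balance $202.93
Week 6: opening $202.93; interest $15.00 → $217.93; payment $119.66; balance $98.27
Week 7: opening $98.27; interest $15.00 → $113.27; payment $113.27; balance $0.00
Total interest: $15.00 + $15.00 + $15.00 + $15.00 + $15.00 + $15.00 + $15.00 = $105.00

$105.00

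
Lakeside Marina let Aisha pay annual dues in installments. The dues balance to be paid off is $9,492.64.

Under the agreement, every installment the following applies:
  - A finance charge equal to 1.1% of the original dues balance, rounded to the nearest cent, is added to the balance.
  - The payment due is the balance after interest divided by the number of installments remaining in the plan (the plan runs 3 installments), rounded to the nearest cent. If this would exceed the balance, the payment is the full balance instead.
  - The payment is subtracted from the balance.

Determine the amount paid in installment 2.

$3,251.23

Installment 1: $9,492.64 +$104.42 interest = $9,597.06; pay $3,199.02 → $6,398.04
Installment 2: $6,398.04 +$104.42 interest = $6,502.46; pay $3,251.23 → $3,251.23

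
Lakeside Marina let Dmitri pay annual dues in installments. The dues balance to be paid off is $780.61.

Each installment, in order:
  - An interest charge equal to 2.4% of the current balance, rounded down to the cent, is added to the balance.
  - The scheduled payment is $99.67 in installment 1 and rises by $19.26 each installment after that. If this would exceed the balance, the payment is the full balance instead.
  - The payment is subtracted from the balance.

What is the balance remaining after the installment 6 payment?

Installment 1: opening $780.61; interest $18.73 → $799.34; payment $99.67; balance $699.67
Installment 2: opening $699.67; interest $16.79 → $716.46; payment $118.93; balance $597.53
Installment 3: opening $597.53; interest $14.34 → $611.87; payment $138.19; balance $473.68
Installment 4: opening $473.68; interest $11.36 → $485.04; payment $157.45; balance $327.59
Installment 5: opening $327.59; interest $7.86 → $335.45; payment $176.71; balance $158.74
Installment 6: opening $158.74; interest $3.80 → $162.54; payment $162.54; balance $0.00

$0.00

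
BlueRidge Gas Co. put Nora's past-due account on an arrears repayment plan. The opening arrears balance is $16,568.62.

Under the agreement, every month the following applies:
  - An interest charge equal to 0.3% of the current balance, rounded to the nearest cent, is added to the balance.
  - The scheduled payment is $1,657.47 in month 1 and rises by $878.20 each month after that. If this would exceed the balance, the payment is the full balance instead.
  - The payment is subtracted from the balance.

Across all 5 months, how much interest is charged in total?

Month 1: $16,568.62 +$49.71 interest = $16,618.33; pay $1,657.47 → $14,960.86
Month 2: $14,960.86 +$44.88 interest = $15,005.74; pay $2,535.67 → $12,470.07
Month 3: $12,470.07 +$37.41 interest = $12,507.48; pay $3,413.87 → $9,093.61
Month 4: $9,093.61 +$27.28 interest = $9,120.89; pay $4,292.07 → $4,828.82
Month 5: $4,828.82 +$14.49 interest = $4,843.31; pay $4,843.31 → $0.00
Total interest: $49.71 + $44.88 + $37.41 + $27.28 + $14.49 = $173.77

$173.77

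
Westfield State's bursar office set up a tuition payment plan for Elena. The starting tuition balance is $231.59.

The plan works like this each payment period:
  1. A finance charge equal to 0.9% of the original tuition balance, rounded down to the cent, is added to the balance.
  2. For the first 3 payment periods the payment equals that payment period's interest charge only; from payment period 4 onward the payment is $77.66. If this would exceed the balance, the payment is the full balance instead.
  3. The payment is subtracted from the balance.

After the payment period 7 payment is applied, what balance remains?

$0.00

Payment period 1: $231.59 +$2.08 interest = $233.67; pay $2.08 → $231.59
Payment period 2: $231.59 +$2.08 interest = $233.67; pay $2.08 → $231.59
Payment period 3: $231.59 +$2.08 interest = $233.67; pay $2.08 → $231.59
Payment period 4: $231.59 +$2.08 interest = $233.67; pay $77.66 → $156.01
Payment period 5: $156.01 +$2.08 interest = $158.09; pay $77.66 → $80.43
Payment period 6: $80.43 +$2.08 interest = $82.51; pay $77.66 → $4.85
Payment period 7: $4.85 +$2.08 interest = $6.93; pay $6.93 → $0.00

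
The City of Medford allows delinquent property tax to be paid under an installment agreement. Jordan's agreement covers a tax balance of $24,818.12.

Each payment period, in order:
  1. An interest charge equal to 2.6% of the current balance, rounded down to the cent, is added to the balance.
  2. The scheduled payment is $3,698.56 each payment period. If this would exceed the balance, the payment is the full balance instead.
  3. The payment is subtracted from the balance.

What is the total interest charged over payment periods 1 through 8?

$2,819.90

Payment period 1: opening $24,818.12; interest $645.27 → $25,463.39; payment $3,698.56; balance $21,764.83
Payment period 2: opening $21,764.83; interest $565.88 → $22,330.71; payment $3,698.56; balance $18,632.15
Payment period 3: opening $18,632.15; interest $484.43 → $19,116.58; payment $3,698.56; balance $15,418.02
Payment period 4: opening $15,418.02; interest $400.86 → $15,818.88; payment $3,698.56; balance $12,120.32
Payment period 5: opening $12,120.32; interest $315.12 → $12,435.44; payment $3,698.56; balance $8,736.88
Payment period 6: opening $8,736.88; interest $227.15 → $8,964.03; payment $3,698.56; balance $5,265.47
Payment period 7: opening $5,265.47; interest $136.90 → $5,402.37; payment $3,698.56; balance $1,703.81
Payment period 8: opening $1,703.81; interest $44.29 → $1,748.10; payment $1,748.10; balance $0.00
Total interest: $645.27 + $565.88 + $484.43 + $400.86 + $315.12 + $227.15 + $136.90 + $44.29 = $2,819.90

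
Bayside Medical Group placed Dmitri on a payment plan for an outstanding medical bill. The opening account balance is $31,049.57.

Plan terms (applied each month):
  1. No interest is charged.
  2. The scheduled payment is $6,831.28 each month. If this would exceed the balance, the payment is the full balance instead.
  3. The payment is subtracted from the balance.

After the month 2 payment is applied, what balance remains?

$17,387.01

Month 1: $31,049.57 − $6,831.28 → $24,218.29
Month 2: $24,218.29 − $6,831.28 → $17,387.01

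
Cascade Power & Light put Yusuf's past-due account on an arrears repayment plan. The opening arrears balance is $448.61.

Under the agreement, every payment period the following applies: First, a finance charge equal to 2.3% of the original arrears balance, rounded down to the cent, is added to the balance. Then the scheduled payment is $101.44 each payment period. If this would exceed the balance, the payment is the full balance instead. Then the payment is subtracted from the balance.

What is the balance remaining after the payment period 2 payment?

Payment period 1: opening $448.61; interest $10.31 → $458.92; payment $101.44; balance $357.48
Payment period 2: opening $357.48; interest $10.31 → $367.79; payment $101.44; balance $266.35

$266.35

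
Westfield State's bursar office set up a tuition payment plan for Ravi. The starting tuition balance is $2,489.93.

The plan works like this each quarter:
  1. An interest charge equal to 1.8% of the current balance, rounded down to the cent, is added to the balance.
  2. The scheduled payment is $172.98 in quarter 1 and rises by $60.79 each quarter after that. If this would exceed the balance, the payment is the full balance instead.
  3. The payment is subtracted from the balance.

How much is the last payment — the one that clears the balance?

$231.35

Quarter 1: $2,489.93 +$44.81 interest = $2,534.74; pay $172.98 → $2,361.76
Quarter 2: $2,361.76 +$42.51 interest = $2,404.27; pay $233.77 → $2,170.50
Quarter 3: $2,170.50 +$39.06 interest = $2,209.56; pay $294.56 → $1,915.00
Quarter 4: $1,915.00 +$34.47 interest = $1,949.47; pay $355.35 → $1,594.12
Quarter 5: $1,594.12 +$28.69 interest = $1,622.81; pay $416.14 → $1,206.67
Quarter 6: $1,206.67 +$21.72 interest = $1,228.39; pay $476.93 → $751.46
Quarter 7: $751.46 +$13.52 interest = $764.98; pay $537.72 → $227.26
Quarter 8: $227.26 +$4.09 interest = $231.35; pay $231.35 → $0.00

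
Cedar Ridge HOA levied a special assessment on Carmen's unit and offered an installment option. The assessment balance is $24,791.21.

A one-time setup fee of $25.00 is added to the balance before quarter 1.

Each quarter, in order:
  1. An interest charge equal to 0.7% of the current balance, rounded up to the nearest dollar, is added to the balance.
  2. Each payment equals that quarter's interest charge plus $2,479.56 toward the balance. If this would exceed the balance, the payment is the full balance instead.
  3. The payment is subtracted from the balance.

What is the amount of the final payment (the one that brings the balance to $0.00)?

Quarter 1: opening $24,816.21; interest $174.00 → $24,990.21; payment $2,653.56; balance $22,336.65
Quarter 2: opening $22,336.65; interest $157.00 → $22,493.65; payment $2,636.56; balance $19,857.09
Quarter 3: opening $19,857.09; interest $139.00 → $19,996.09; payment $2,618.56; balance $17,377.53
Quarter 4: opening $17,377.53; interest $122.00 → $17,499.53; payment $2,601.56; balance $14,897.97
Quarter 5: opening $14,897.97; interest $105.00 → $15,002.97; payment $2,584.56; balance $12,418.41
Quarter 6: opening $12,418.41; interest $87.00 → $12,505.41; payment $2,566.56; balance $9,938.85
Quarter 7: opening $9,938.85; interest $70.00 → $10,008.85; payment $2,549.56; balance $7,459.29
Quarter 8: opening $7,459.29; interest $53.00 → $7,512.29; payment $2,532.56; balance $4,979.73
Quarter 9: opening $4,979.73; interest $35.00 → $5,014.73; payment $2,514.56; balance $2,500.17
Quarter 10: opening $2,500.17; interest $18.00 → $2,518.17; payment $2,497.56; balance $20.61
Quarter 11: opening $20.61; interest $1.00 → $21.61; payment $21.61; balance $0.00

$21.61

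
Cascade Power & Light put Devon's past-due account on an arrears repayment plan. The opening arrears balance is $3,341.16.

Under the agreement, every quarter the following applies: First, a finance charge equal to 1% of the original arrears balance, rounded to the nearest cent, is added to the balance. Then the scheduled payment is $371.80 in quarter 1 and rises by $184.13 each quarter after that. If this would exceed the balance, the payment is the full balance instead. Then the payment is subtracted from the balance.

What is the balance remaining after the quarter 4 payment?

Quarter 1: opening $3,341.16; interest $33.41 → $3,374.57; payment $371.80; balance $3,002.77
Quarter 2: opening $3,002.77; interest $33.41 → $3,036.18; payment $555.93; balance $2,480.25
Quarter 3: opening $2,480.25; interest $33.41 → $2,513.66; payment $740.06; balance $1,773.60
Quarter 4: opening $1,773.60; interest $33.41 → $1,807.01; payment $924.19; balance $882.82

$882.82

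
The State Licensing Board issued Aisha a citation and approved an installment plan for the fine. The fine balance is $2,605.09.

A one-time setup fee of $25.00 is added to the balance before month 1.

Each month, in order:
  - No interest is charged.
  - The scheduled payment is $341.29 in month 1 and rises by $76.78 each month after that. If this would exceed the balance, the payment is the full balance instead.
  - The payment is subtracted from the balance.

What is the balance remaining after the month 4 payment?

Month 1: opening $2,630.09; payment $341.29; balance $2,288.80
Month 2: opening $2,288.80; payment $418.07; balance $1,870.73
Month 3: opening $1,870.73; payment $494.85; balance $1,375.88
Month 4: opening $1,375.88; payment $571.63; balance $804.25

$804.25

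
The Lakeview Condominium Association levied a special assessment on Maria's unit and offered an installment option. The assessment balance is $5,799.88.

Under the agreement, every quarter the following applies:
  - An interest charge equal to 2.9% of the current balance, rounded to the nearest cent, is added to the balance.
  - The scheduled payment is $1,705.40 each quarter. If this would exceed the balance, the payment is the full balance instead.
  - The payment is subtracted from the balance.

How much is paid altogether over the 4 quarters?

Quarter 1: $5,799.88 +$168.20 interest = $5,968.08; pay $1,705.40 → $4,262.68
Quarter 2: $4,262.68 +$123.62 interest = $4,386.30; pay $1,705.40 → $2,680.90
Quarter 3: $2,680.90 +$77.75 interest = $2,758.65; pay $1,705.40 → $1,053.25
Quarter 4: $1,053.25 +$30.54 interest = $1,083.79; pay $1,083.79 → $0.00
Total paid: $6,199.99

$6,199.99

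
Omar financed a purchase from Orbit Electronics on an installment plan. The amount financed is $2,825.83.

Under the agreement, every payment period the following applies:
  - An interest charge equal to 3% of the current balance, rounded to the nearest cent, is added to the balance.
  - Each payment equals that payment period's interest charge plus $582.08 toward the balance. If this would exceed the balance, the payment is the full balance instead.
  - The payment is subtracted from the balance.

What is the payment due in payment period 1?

$666.85

Payment period 1: opening $2,825.83; interest $84.77 → $2,910.60; payment $666.85; balance $2,243.75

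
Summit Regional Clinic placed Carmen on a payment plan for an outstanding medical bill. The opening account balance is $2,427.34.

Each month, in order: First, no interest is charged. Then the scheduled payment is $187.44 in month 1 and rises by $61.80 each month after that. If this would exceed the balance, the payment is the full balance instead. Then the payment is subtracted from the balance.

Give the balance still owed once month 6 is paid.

Month 1: $2,427.34 − $187.44 → $2,239.90
Month 2: $2,239.90 − $249.24 → $1,990.66
Month 3: $1,990.66 − $311.04 → $1,679.62
Month 4: $1,679.62 − $372.84 → $1,306.78
Month 5: $1,306.78 − $434.64 → $872.14
Month 6: $872.14 − $496.44 → $375.70

$375.70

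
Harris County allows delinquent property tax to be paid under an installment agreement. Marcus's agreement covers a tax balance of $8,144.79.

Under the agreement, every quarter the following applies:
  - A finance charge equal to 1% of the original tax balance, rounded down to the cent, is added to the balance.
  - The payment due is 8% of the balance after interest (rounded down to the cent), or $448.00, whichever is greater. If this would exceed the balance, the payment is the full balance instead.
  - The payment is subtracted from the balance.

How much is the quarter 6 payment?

$461.50

Quarter 1: $8,144.79 +$81.44 interest = $8,226.23; pay $658.09 → $7,568.14
Quarter 2: $7,568.14 +$81.44 interest = $7,649.58; pay $611.96 → $7,037.62
Quarter 3: $7,037.62 +$81.44 interest = $7,119.06; pay $569.52 → $6,549.54
Quarter 4: $6,549.54 +$81.44 interest = $6,630.98; pay $530.47 → $6,100.51
Quarter 5: $6,100.51 +$81.44 interest = $6,181.95; pay $494.55 → $5,687.40
Quarter 6: $5,687.40 +$81.44 interest = $5,768.84; pay $461.50 → $5,307.34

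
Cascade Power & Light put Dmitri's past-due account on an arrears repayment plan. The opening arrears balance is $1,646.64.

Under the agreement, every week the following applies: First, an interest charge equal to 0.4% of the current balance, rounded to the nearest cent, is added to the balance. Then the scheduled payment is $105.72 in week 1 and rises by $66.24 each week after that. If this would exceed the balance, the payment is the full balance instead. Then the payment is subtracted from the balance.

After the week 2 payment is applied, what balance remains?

$1,381.74

Week 1: opening $1,646.64; interest $6.59 → $1,653.23; payment $105.72; balance $1,547.51
Week 2: opening $1,547.51; interest $6.19 → $1,553.70; payment $171.96; balance $1,381.74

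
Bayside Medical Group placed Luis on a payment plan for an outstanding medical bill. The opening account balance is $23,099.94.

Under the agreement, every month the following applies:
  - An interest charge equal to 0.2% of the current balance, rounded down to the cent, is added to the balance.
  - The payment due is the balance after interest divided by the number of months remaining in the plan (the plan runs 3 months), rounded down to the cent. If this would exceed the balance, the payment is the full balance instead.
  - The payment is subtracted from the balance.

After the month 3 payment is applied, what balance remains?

$0.00

Month 1: opening $23,099.94; interest $46.19 → $23,146.13; payment $7,715.37; balance $15,430.76
Month 2: opening $15,430.76; interest $30.86 → $15,461.62; payment $7,730.81; balance $7,730.81
Month 3: opening $7,730.81; interest $15.46 → $7,746.27; payment $7,746.27; balance $0.00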